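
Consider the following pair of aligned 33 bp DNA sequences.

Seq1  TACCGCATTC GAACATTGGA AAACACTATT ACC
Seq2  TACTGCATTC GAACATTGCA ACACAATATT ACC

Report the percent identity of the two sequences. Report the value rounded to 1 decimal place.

87.9%

The sequences differ at positions 4 (C/T), 19 (G/C), 22 (A/C), 26 (C/A).
29 of the 33 sites match, so the percent identity is 29/33 × 100 = 87.9%.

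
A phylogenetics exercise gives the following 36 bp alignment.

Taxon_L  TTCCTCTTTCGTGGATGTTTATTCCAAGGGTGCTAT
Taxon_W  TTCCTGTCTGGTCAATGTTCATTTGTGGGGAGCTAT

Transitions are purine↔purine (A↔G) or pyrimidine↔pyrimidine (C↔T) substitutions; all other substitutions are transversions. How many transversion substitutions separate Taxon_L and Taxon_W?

6

The sequences differ at positions 6 (C/G, transversion), 8 (T/C, transition), 10 (C/G, transversion), 13 (G/C, transversion), 14 (G/A, transition), 20 (T/C, transition), 24 (C/T, transition), 25 (C/G, transversion), 26 (A/T, transversion), 27 (A/G, transition), 31 (T/A, transversion).
Of the 11 differences, 5 transitions and 6 transversions, so the answer is 6.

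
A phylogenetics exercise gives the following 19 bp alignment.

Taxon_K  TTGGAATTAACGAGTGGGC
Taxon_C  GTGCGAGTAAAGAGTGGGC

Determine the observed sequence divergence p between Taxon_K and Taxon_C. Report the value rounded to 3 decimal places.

The sequences differ at positions 1 (T/G), 4 (G/C), 5 (A/G), 7 (T/G), 11 (C/A).
There are 5 differences over 19 sites, so p = 5/19 = 0.263.

0.263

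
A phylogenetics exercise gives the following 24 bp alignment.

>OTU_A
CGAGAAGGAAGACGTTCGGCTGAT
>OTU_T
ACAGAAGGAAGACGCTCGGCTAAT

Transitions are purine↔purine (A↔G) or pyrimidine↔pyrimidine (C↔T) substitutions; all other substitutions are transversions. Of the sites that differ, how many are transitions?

2

Differing sites — 1:C/A (Tv); 2:G/C (Tv); 15:T/C (Ti); 22:G/A (Ti).
Of the 4 differences, 2 transitions and 2 transversions, so the answer is 2.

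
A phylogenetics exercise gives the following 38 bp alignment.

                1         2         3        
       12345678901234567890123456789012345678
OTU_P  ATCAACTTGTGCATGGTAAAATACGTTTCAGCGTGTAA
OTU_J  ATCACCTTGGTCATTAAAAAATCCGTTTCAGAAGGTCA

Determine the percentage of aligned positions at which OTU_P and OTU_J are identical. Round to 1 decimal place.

Differing sites — 5:A/C; 10:T/G; 11:G/T; 15:G/T; 16:G/A; 17:T/A; 23:A/C; 32:C/A; 33:G/A; 34:T/G; 37:A/C.
27 of the 38 sites match, so the percent identity is 27/38 × 100 = 71.1%.

71.1%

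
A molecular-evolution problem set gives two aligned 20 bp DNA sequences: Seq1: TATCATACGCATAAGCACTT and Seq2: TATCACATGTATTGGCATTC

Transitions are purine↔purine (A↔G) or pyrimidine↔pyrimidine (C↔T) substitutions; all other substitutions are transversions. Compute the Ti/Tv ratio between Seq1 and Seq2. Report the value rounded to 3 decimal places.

Mismatches occur at site 6 (T↔C, transition), site 8 (C↔T, transition), site 10 (C↔T, transition), site 13 (A↔T, transversion), site 14 (A↔G, transition), site 18 (C↔T, transition), site 20 (T↔C, transition).
Of the 7 differences, 6 transitions and 1 transversion, so Ti/Tv = 6/1 = 6.000.

6.000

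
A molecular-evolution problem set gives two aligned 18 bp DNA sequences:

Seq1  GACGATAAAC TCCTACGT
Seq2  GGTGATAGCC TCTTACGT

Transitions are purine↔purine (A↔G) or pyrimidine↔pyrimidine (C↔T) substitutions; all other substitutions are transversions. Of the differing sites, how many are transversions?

1

Differing sites — 2:A/G (Ti); 3:C/T (Ti); 8:A/G (Ti); 9:A/C (Tv); 13:C/T (Ti).
Of the 5 differences, 4 transitions and 1 transversion, so the answer is 1.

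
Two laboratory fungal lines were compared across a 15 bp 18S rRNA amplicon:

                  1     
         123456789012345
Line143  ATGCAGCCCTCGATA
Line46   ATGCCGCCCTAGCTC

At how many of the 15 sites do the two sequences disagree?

4

Mismatches occur at site 5 (A↔C), site 11 (C↔A), site 13 (A↔C), site 15 (A↔C).
That gives 4 mismatches out of 15 aligned sites, so the Hamming distance is 4.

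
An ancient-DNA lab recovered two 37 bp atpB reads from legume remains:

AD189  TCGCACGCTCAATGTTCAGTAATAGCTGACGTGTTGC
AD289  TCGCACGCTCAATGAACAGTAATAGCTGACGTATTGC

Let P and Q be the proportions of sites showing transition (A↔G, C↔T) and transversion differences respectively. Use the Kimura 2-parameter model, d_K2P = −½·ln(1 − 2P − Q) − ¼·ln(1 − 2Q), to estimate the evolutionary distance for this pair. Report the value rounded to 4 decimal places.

0.0858

Differing sites — 15:T/A (Tv); 16:T/A (Tv); 33:G/A (Ti).
Of the 3 differences, 1 transition and 2 transversions over 37 sites: P = 1/37 = 0.027027, Q = 2/37 = 0.054054.
d = −0.5·ln(0.891892) − 0.25·ln(0.891892) = −0.5·(-0.114410) − 0.25·(-0.114410) = 0.0858.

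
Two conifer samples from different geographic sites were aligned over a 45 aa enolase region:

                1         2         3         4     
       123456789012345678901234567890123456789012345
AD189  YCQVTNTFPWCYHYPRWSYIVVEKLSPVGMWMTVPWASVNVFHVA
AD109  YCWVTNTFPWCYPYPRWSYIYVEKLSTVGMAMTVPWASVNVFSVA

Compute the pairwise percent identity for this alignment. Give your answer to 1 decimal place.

Mismatches occur at site 3 (Q↔W), site 13 (H↔P), site 21 (V↔Y), site 27 (P↔T), site 31 (W↔A), site 43 (H↔S).
39 of the 45 sites match, so the percent identity is 39/45 × 100 = 86.7%.

86.7%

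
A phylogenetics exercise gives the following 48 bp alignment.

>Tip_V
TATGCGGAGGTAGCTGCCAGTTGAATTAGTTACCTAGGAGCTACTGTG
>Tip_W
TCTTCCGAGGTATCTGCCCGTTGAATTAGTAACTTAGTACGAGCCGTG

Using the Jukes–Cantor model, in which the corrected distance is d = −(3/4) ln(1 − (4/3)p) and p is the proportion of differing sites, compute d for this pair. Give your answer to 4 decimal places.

Mismatches occur at site 2 (A→C), site 4 (G→T), site 6 (G→C), site 13 (G→T), site 19 (A→C), site 31 (T→A), site 34 (C→T), site 38 (G→T), site 40 (G→C), site 41 (C→G), site 42 (T→A), site 43 (A→G), site 45 (T→C).
p = 13/48 = 0.270833.
d = −0.75 · ln(1 − (4/3)·0.270833) = −0.75 · ln(0.638889) = −0.75 · (-0.448025) = 0.3360.

0.3360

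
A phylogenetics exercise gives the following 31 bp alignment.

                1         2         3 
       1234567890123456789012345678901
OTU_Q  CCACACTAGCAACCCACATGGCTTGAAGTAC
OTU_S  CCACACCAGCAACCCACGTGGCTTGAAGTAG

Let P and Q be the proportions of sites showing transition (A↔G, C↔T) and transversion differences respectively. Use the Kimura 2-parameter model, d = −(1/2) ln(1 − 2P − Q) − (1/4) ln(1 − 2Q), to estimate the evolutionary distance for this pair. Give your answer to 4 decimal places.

The sequences differ at positions 7 (T/C, transition), 18 (A/G, transition), 31 (C/G, transversion).
Of the 3 differences, 2 transitions and 1 transversion over 31 sites: P = 2/31 = 0.064516, Q = 1/31 = 0.032258.
d = −0.5·ln(0.838710) − 0.25·ln(0.935484) = −0.5·(-0.175890) − 0.25·(-0.066691) = 0.1046.

0.1046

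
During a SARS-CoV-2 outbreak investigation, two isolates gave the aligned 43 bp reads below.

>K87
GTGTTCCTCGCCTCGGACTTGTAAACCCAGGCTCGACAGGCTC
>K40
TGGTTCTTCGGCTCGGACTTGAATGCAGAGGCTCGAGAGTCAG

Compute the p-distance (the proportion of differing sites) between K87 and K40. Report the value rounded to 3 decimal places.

The sequences differ at positions 1 (G/T), 2 (T/G), 7 (C/T), 11 (C/G), 22 (T/A), 24 (A/T), 25 (A/G), 27 (C/A), 28 (C/G), 37 (C/G), 40 (G/T), 42 (T/A), 43 (C/G).
There are 13 differences over 43 sites, so p = 13/43 = 0.302.

0.302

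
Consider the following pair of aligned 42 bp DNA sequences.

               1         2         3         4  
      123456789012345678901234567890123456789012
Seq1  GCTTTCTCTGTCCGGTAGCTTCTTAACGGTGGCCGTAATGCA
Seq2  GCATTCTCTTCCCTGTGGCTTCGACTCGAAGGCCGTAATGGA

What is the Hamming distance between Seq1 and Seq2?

12

Differing sites — 3:T/A; 10:G/T; 11:T/C; 14:G/T; 17:A/G; 23:T/G; 24:T/A; 25:A/C; 26:A/T; 29:G/A; 30:T/A; 41:C/G.
That gives 12 mismatches out of 42 aligned sites, so the Hamming distance is 12.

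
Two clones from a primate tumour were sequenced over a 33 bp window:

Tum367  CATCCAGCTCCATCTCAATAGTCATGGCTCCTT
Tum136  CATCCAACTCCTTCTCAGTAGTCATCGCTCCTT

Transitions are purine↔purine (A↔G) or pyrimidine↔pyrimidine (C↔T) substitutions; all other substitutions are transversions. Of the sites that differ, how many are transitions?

The sequences differ at positions 7 (G/A, transition), 12 (A/T, transversion), 18 (A/G, transition), 26 (G/C, transversion).
Of the 4 differences, 2 transitions and 2 transversions, so the answer is 2.

2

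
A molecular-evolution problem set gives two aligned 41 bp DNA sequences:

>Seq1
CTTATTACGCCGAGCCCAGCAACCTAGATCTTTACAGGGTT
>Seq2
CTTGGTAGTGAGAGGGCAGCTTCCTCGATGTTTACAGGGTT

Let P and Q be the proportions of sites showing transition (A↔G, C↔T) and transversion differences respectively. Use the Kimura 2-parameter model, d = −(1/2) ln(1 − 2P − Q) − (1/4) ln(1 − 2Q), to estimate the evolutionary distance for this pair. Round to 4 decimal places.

Differing sites — 4:A/G (Ti); 5:T/G (Tv); 8:C/G (Tv); 9:G/T (Tv); 10:C/G (Tv); 11:C/A (Tv); 15:C/G (Tv); 16:C/G (Tv); 21:A/T (Tv); 22:A/T (Tv); 26:A/C (Tv); 30:C/G (Tv).
Of the 12 differences, 1 transition and 11 transversions over 41 sites: P = 1/41 = 0.024390, Q = 11/41 = 0.268293.
d = −0.5·ln(0.682927) − 0.25·ln(0.463414) = −0.5·(-0.381367) − 0.25·(-0.769134) = 0.3830.

0.3830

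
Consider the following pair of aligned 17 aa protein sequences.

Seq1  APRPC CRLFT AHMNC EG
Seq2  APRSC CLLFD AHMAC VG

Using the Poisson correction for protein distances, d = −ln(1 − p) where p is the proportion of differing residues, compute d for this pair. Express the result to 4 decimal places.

0.3483

Differing sites — 4:P/S; 7:R/L; 10:T/D; 14:N/A; 16:E/V.
p = 5/17 = 0.294118.
d = −ln(1 − 0.294118) = −ln(0.705882) = 0.3483.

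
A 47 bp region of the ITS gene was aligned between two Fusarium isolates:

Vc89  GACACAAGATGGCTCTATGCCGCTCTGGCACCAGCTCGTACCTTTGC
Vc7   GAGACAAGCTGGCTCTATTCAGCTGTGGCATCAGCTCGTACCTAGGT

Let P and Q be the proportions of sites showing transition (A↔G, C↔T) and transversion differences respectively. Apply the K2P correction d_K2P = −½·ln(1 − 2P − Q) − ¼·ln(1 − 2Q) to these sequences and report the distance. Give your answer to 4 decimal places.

Differing sites — 3:C/G (Tv); 9:A/C (Tv); 19:G/T (Tv); 21:C/A (Tv); 25:C/G (Tv); 31:C/T (Ti); 44:T/A (Tv); 45:T/G (Tv); 47:C/T (Ti).
Of the 9 differences, 2 transitions and 7 transversions over 47 sites: P = 2/47 = 0.042553, Q = 7/47 = 0.148936.
d = −0.5·ln(0.765958) − 0.25·ln(0.702128) = −0.5·(-0.266628) − 0.25·(-0.353640) = 0.2217.

0.2217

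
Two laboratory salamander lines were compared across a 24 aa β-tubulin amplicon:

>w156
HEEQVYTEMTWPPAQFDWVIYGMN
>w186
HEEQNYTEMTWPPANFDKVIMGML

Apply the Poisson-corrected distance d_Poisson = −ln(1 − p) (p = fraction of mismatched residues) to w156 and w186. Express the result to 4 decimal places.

0.2336

Mismatches occur at site 5 (V↔N), site 15 (Q↔N), site 18 (W↔K), site 21 (Y↔M), site 24 (N↔L).
p = 5/24 = 0.208333.
d = −ln(1 − 0.208333) = −ln(0.791667) = 0.2336.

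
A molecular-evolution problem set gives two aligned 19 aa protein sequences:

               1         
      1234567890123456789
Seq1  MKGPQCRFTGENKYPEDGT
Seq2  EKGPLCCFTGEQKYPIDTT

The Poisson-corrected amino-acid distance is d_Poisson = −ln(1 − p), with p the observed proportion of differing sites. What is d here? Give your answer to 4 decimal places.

Differing sites — 1:M/E; 5:Q/L; 7:R/C; 12:N/Q; 16:E/I; 18:G/T.
p = 6/19 = 0.315789.
d = −ln(1 − 0.315789) = −ln(0.684211) = 0.3795.

0.3795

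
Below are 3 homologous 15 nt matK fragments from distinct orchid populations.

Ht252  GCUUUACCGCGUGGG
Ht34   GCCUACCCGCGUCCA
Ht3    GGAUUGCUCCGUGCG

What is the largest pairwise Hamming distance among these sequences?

Pairwise Hamming distances:
  Ht252 vs Ht34: 6
  Ht252 vs Ht3: 6
  Ht34 vs Ht3: 8
The largest is 8, between Ht34 and Ht3.

8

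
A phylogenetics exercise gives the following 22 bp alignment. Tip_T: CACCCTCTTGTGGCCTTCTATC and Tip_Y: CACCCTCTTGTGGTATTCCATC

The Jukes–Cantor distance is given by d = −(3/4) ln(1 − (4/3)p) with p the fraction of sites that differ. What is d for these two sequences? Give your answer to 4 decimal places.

The sequences differ at positions 14 (C/T), 15 (C/A), 19 (T/C).
p = 3/22 = 0.136364.
d = −0.75 · ln(1 − (4/3)·0.136364) = −0.75 · ln(0.818181) = −0.75 · (-0.200672) = 0.1505.

0.1505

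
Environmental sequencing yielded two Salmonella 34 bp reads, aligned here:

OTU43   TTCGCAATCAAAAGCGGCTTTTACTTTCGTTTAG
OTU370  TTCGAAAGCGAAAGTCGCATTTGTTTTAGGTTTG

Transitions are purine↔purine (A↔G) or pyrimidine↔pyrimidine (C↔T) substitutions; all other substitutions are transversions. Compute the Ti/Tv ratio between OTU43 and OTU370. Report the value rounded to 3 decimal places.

The sequences differ at positions 5 (C/A, transversion), 8 (T/G, transversion), 10 (A/G, transition), 15 (C/T, transition), 16 (G/C, transversion), 19 (T/A, transversion), 23 (A/G, transition), 24 (C/T, transition), 28 (C/A, transversion), 30 (T/G, transversion), 33 (A/T, transversion).
Of the 11 differences, 4 transitions and 7 transversions, so Ti/Tv = 4/7 = 0.571.

0.571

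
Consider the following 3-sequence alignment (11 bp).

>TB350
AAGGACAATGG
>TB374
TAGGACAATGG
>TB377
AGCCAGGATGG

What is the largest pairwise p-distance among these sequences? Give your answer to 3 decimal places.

0.545

Pairwise Hamming distances:
  TB350 vs TB374: 1
  TB350 vs TB377: 5
  TB374 vs TB377: 6
The largest is 6 mismatches, between TB374 and TB377; p = 6/11 = 0.545.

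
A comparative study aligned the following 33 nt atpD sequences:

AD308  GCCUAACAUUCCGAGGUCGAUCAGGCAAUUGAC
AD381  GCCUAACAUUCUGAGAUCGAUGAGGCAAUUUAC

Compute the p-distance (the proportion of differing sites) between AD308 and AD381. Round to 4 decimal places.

0.1212

Differing sites — 12:C/U; 16:G/A; 22:C/G; 31:G/U.
There are 4 differences over 33 sites, so p = 4/33 = 0.1212.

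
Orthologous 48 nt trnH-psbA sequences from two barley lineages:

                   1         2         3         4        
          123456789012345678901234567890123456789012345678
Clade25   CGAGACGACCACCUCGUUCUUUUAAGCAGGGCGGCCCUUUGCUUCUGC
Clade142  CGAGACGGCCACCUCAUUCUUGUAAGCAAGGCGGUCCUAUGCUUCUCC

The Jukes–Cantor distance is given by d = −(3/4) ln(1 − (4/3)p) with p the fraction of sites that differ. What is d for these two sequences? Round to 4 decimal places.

Mismatches occur at site 8 (A→G), site 16 (G→A), site 22 (U→G), site 29 (G→A), site 35 (C→U), site 39 (U→A), site 47 (G→C).
p = 7/48 = 0.145833.
d = −0.75 · ln(1 − (4/3)·0.145833) = −0.75 · ln(0.805556) = −0.75 · (-0.216223) = 0.1622.

0.1622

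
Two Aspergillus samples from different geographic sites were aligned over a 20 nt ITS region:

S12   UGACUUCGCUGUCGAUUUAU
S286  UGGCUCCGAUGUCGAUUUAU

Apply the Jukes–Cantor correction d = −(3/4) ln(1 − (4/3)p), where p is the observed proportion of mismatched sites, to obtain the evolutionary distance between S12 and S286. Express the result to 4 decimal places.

0.1674

The sequences differ at positions 3 (A/G), 6 (U/C), 9 (C/A).
p = 3/20 = 0.150000.
d = −0.75 · ln(1 − (4/3)·0.150000) = −0.75 · ln(0.800000) = −0.75 · (-0.223144) = 0.1674.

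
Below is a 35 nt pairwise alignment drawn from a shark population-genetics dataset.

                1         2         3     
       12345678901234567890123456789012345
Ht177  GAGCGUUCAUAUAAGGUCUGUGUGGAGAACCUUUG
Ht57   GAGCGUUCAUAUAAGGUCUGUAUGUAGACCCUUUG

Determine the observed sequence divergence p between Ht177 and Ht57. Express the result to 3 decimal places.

0.086

Mismatches occur at site 22 (G→A), site 25 (G→U), site 29 (A→C).
There are 3 differences over 35 sites, so p = 3/35 = 0.086.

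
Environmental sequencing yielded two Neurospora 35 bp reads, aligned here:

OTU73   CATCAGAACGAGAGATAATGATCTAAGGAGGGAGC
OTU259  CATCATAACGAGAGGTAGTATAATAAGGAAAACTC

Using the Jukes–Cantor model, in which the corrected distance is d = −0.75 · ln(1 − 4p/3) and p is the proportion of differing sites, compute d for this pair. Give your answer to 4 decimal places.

Mismatches occur at site 6 (G→T), site 15 (A→G), site 18 (A→G), site 20 (G→A), site 21 (A→T), site 22 (T→A), site 23 (C→A), site 30 (G→A), site 31 (G→A), site 32 (G→A), site 33 (A→C), site 34 (G→T).
p = 12/35 = 0.342857.
d = −0.75 · ln(1 − (4/3)·0.342857) = −0.75 · ln(0.542857) = −0.75 · (-0.610909) = 0.4582.

0.4582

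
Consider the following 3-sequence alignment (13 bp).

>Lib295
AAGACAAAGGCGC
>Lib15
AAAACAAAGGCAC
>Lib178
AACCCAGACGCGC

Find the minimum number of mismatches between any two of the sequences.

2

Pairwise Hamming distances:
  Lib295 vs Lib15: 2
  Lib295 vs Lib178: 4
  Lib15 vs Lib178: 5
The smallest is 2, between Lib295 and Lib15.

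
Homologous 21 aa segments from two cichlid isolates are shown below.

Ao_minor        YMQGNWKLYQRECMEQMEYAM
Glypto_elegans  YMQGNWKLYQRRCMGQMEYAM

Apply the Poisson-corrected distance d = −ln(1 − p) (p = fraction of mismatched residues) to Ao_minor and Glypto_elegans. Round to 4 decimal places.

0.1001

The sequences differ at positions 12 (E/R), 15 (E/G).
p = 2/21 = 0.095238.
d = −ln(1 − 0.095238) = −ln(0.904762) = 0.1001.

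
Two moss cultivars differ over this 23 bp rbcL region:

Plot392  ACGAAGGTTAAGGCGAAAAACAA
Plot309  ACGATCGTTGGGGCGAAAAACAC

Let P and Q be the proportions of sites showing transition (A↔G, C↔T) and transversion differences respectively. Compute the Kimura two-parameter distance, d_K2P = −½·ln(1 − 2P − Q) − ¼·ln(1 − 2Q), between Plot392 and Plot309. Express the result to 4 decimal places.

The sequences differ at positions 5 (A/T, transversion), 6 (G/C, transversion), 10 (A/G, transition), 11 (A/G, transition), 23 (A/C, transversion).
Of the 5 differences, 2 transitions and 3 transversions over 23 sites: P = 2/23 = 0.086957, Q = 3/23 = 0.130435.
d = −0.5·ln(0.695651) − 0.25·ln(0.739130) = −0.5·(-0.362907) − 0.25·(-0.302281) = 0.2570.

0.2570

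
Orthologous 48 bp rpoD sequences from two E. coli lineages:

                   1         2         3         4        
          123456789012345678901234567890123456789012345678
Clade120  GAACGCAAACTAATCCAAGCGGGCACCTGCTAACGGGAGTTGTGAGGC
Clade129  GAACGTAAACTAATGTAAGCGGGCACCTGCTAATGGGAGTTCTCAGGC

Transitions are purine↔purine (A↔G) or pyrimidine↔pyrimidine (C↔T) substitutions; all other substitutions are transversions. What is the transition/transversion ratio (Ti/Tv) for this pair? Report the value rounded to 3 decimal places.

The sequences differ at positions 6 (C/T, transition), 15 (C/G, transversion), 16 (C/T, transition), 34 (C/T, transition), 42 (G/C, transversion), 44 (G/C, transversion).
Of the 6 differences, 3 transitions and 3 transversions, so Ti/Tv = 3/3 = 1.000.

1.000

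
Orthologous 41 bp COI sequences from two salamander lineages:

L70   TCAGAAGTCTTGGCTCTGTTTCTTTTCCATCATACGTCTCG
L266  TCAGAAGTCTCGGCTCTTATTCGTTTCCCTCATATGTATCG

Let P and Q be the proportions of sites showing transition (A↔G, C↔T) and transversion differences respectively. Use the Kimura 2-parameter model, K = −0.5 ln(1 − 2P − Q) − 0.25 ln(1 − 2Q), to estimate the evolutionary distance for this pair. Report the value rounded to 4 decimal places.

The sequences differ at positions 11 (T/C, transition), 18 (G/T, transversion), 19 (T/A, transversion), 23 (T/G, transversion), 29 (A/C, transversion), 35 (C/T, transition), 38 (C/A, transversion).
Of the 7 differences, 2 transitions and 5 transversions over 41 sites: P = 2/41 = 0.048780, Q = 5/41 = 0.121951.
d = −0.5·ln(0.780489) − 0.25·ln(0.756098) = −0.5·(-0.247835) − 0.25·(-0.279584) = 0.1938.

0.1938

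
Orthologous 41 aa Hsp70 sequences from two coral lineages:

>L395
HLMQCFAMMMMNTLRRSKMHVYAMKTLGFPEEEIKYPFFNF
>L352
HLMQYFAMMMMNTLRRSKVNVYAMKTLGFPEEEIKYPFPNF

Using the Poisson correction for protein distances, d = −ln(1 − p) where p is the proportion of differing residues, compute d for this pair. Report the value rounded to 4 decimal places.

0.1027

Mismatches occur at site 5 (C→Y), site 19 (M→V), site 20 (H→N), site 39 (F→P).
p = 4/41 = 0.097561.
d = −ln(1 − 0.097561) = −ln(0.902439) = 0.1027.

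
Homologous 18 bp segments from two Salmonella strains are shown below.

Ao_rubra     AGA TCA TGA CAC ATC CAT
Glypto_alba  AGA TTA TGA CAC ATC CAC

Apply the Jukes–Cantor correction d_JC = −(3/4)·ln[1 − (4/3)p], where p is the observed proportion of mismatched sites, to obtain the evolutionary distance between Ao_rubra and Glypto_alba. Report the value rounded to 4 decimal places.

0.1203

Differing sites — 5:C/T; 18:T/C.
p = 2/18 = 0.111111.
d = −0.75 · ln(1 − (4/3)·0.111111) = −0.75 · ln(0.851852) = −0.75 · (-0.160342) = 0.1203.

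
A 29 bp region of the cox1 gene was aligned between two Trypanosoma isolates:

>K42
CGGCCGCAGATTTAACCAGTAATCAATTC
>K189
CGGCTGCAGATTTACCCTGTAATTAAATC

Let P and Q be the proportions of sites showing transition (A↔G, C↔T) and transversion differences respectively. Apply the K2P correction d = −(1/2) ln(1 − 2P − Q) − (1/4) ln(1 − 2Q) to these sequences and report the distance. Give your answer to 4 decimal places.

0.1961

Differing sites — 5:C/T (Ti); 15:A/C (Tv); 18:A/T (Tv); 24:C/T (Ti); 27:T/A (Tv).
Of the 5 differences, 2 transitions and 3 transversions over 29 sites: P = 2/29 = 0.068966, Q = 3/29 = 0.103448.
d = −0.5·ln(0.758620) − 0.25·ln(0.793104) = −0.5·(-0.276254) − 0.25·(-0.231801) = 0.1961.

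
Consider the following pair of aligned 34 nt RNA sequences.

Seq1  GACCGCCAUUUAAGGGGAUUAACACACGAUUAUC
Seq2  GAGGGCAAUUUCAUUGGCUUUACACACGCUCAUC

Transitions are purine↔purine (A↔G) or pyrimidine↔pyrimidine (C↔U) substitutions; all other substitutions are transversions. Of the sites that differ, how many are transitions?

Mismatches occur at site 3 (C/G, transversion), site 4 (C/G, transversion), site 7 (C/A, transversion), site 12 (A/C, transversion), site 14 (G/U, transversion), site 15 (G/U, transversion), site 18 (A/C, transversion), site 21 (A/U, transversion), site 29 (A/C, transversion), site 31 (U/C, transition).
Of the 10 differences, 1 transition and 9 transversions, so the answer is 1.

1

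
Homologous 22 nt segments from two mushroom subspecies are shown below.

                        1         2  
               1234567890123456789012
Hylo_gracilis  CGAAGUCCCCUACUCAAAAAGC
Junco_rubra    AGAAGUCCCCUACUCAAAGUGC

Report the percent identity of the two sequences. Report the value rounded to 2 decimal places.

Mismatches occur at site 1 (C/A), site 19 (A/G), site 20 (A/U).
19 of the 22 sites match, so the percent identity is 19/22 × 100 = 86.36%.

86.36%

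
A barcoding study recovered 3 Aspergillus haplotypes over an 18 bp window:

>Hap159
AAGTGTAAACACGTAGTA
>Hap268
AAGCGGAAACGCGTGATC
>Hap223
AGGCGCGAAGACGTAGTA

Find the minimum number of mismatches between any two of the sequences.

5

Pairwise Hamming distances:
  Hap159 vs Hap268: 6
  Hap159 vs Hap223: 5
  Hap268 vs Hap223: 8
The smallest is 5, between Hap159 and Hap223.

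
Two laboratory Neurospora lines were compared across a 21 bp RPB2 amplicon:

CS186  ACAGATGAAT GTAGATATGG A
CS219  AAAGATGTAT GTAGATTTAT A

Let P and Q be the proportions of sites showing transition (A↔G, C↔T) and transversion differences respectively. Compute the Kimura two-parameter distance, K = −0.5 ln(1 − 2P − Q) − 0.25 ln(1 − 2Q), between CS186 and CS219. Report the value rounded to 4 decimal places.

The sequences differ at positions 2 (C/A, transversion), 8 (A/T, transversion), 17 (A/T, transversion), 19 (G/A, transition), 20 (G/T, transversion).
Of the 5 differences, 1 transition and 4 transversions over 21 sites: P = 1/21 = 0.047619, Q = 4/21 = 0.190476.
d = −0.5·ln(0.714286) − 0.25·ln(0.619048) = −0.5·(-0.336472) − 0.25·(-0.479572) = 0.2881.

0.2881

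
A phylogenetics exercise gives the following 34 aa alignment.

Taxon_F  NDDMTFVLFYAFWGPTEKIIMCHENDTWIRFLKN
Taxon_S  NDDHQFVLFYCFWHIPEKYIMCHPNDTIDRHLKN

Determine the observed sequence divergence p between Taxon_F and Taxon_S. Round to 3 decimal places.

Differing sites — 4:M/H; 5:T/Q; 11:A/C; 14:G/H; 15:P/I; 16:T/P; 19:I/Y; 24:E/P; 28:W/I; 29:I/D; 31:F/H.
There are 11 differences over 34 sites, so p = 11/34 = 0.324.

0.324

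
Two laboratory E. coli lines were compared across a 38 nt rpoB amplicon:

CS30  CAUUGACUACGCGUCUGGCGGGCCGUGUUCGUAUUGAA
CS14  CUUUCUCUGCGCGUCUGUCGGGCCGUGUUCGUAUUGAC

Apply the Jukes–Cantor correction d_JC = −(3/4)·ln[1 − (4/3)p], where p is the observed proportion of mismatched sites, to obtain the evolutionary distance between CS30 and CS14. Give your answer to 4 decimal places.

Mismatches occur at site 2 (A/U), site 5 (G/C), site 6 (A/U), site 9 (A/G), site 18 (G/U), site 38 (A/C).
p = 6/38 = 0.157895.
d = −0.75 · ln(1 − (4/3)·0.157895) = −0.75 · ln(0.789473) = −0.75 · (-0.236390) = 0.1773.

0.1773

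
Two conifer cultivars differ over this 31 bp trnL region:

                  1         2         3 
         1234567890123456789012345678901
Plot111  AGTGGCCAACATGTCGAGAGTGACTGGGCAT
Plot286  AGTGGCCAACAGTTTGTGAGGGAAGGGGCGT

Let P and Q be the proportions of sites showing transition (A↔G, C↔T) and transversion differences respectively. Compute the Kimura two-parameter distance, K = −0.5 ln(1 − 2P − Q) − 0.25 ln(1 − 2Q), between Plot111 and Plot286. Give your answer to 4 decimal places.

0.3171

Differing sites — 12:T/G (Tv); 13:G/T (Tv); 15:C/T (Ti); 17:A/T (Tv); 21:T/G (Tv); 24:C/A (Tv); 25:T/G (Tv); 30:A/G (Ti).
Of the 8 differences, 2 transitions and 6 transversions over 31 sites: P = 2/31 = 0.064516, Q = 6/31 = 0.193548.
d = −0.5·ln(0.677420) − 0.25·ln(0.612904) = −0.5·(-0.389464) − 0.25·(-0.489547) = 0.3171.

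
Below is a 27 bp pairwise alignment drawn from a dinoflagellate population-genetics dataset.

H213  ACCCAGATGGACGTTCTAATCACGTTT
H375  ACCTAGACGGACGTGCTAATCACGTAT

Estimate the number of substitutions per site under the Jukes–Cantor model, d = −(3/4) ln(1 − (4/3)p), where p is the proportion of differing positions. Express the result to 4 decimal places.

The sequences differ at positions 4 (C/T), 8 (T/C), 15 (T/G), 26 (T/A).
p = 4/27 = 0.148148.
d = −0.75 · ln(1 − (4/3)·0.148148) = −0.75 · ln(0.802469) = −0.75 · (-0.220062) = 0.1650.

0.1650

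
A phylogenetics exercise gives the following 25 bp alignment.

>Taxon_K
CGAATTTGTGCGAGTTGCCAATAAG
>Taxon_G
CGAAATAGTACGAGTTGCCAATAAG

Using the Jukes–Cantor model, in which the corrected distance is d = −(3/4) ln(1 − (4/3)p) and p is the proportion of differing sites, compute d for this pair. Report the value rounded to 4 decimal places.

Mismatches occur at site 5 (T↔A), site 7 (T↔A), site 10 (G↔A).
p = 3/25 = 0.120000.
d = −0.75 · ln(1 − (4/3)·0.120000) = −0.75 · ln(0.840000) = −0.75 · (-0.174353) = 0.1308.

0.1308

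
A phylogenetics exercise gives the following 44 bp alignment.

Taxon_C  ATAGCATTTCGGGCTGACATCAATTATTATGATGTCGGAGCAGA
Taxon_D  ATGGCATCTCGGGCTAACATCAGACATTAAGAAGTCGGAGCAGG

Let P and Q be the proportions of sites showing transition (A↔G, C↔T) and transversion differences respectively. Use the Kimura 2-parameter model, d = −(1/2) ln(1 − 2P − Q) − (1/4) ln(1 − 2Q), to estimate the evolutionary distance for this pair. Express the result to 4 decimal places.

Differing sites — 3:A/G (Ti); 8:T/C (Ti); 16:G/A (Ti); 23:A/G (Ti); 24:T/A (Tv); 25:T/C (Ti); 30:T/A (Tv); 33:T/A (Tv); 44:A/G (Ti).
Of the 9 differences, 6 transitions and 3 transversions over 44 sites: P = 6/44 = 0.136364, Q = 3/44 = 0.068182.
d = −0.5·ln(0.659090) − 0.25·ln(0.863636) = −0.5·(-0.416895) − 0.25·(-0.146604) = 0.2451.

0.2451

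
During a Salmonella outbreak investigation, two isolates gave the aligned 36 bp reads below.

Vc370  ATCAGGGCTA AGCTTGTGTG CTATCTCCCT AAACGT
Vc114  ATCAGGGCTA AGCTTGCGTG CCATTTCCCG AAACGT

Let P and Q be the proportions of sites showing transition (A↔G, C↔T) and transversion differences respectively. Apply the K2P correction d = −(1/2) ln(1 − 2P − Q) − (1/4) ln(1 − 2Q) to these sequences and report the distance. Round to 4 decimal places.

0.1224

Mismatches occur at site 17 (T/C, transition), site 22 (T/C, transition), site 25 (C/T, transition), site 30 (T/G, transversion).
Of the 4 differences, 3 transitions and 1 transversion over 36 sites: P = 3/36 = 0.083333, Q = 1/36 = 0.027778.
d = −0.5·ln(0.805556) − 0.25·ln(0.944444) = −0.5·(-0.216223) − 0.25·(-0.057159) = 0.1224.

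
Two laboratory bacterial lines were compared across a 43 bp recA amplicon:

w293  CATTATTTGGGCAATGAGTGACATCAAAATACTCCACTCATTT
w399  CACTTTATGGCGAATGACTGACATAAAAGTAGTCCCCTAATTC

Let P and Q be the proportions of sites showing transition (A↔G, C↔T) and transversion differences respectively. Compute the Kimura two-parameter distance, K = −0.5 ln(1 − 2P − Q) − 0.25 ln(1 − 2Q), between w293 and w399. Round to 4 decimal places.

Mismatches occur at site 3 (T→C, transition), site 5 (A→T, transversion), site 7 (T→A, transversion), site 11 (G→C, transversion), site 12 (C→G, transversion), site 18 (G→C, transversion), site 25 (C→A, transversion), site 29 (A→G, transition), site 32 (C→G, transversion), site 36 (A→C, transversion), site 39 (C→A, transversion), site 43 (T→C, transition).
Of the 12 differences, 3 transitions and 9 transversions over 43 sites: P = 3/43 = 0.069767, Q = 9/43 = 0.209302.
d = −0.5·ln(0.651164) − 0.25·ln(0.581396) = −0.5·(-0.428994) − 0.25·(-0.542323) = 0.3501.

0.3501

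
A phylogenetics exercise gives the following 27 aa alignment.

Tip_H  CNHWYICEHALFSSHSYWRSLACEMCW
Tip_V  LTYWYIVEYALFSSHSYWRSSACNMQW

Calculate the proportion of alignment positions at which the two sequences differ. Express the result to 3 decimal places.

0.296

Mismatches occur at site 1 (C↔L), site 2 (N↔T), site 3 (H↔Y), site 7 (C↔V), site 9 (H↔Y), site 21 (L↔S), site 24 (E↔N), site 26 (C↔Q).
There are 8 differences over 27 sites, so p = 8/27 = 0.296.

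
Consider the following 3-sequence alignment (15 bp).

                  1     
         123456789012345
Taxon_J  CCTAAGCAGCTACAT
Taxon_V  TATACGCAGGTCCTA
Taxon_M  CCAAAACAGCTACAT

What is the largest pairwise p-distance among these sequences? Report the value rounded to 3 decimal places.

0.600

Pairwise Hamming distances:
  Taxon_J vs Taxon_V: 7
  Taxon_J vs Taxon_M: 2
  Taxon_V vs Taxon_M: 9
The largest is 9 mismatches, between Taxon_V and Taxon_M; p = 9/15 = 0.600.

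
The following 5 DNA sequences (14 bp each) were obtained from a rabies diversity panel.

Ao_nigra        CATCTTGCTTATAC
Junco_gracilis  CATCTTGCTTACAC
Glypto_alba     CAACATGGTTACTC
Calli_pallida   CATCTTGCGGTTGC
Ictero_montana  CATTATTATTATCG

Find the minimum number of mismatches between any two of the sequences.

1

Pairwise Hamming distances:
  Ao_nigra vs Junco_gracilis: 1
  Ao_nigra vs Glypto_alba: 5
  Ao_nigra vs Calli_pallida: 4
  Ao_nigra vs Ictero_montana: 6
  Junco_gracilis vs Glypto_alba: 4
  Junco_gracilis vs Calli_pallida: 5
  Junco_gracilis vs Ictero_montana: 7
  Glypto_alba vs Calli_pallida: 8
  Glypto_alba vs Ictero_montana: 7
  Calli_pallida vs Ictero_montana: 9
The smallest is 1, between Ao_nigra and Junco_gracilis.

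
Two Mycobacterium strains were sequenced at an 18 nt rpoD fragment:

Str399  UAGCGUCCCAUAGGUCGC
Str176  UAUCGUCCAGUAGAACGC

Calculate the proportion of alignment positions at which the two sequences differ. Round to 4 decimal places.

Mismatches occur at site 3 (G→U), site 9 (C→A), site 10 (A→G), site 14 (G→A), site 15 (U→A).
There are 5 differences over 18 sites, so p = 5/18 = 0.2778.

0.2778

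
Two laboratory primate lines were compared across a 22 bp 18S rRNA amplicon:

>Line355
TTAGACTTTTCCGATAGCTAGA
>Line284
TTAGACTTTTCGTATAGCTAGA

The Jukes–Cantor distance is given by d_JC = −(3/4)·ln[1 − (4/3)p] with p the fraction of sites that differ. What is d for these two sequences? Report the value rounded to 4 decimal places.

0.0969

Differing sites — 12:C/G; 13:G/T.
p = 2/22 = 0.090909.
d = −0.75 · ln(1 − (4/3)·0.090909) = −0.75 · ln(0.878788) = −0.75 · (-0.129212) = 0.0969.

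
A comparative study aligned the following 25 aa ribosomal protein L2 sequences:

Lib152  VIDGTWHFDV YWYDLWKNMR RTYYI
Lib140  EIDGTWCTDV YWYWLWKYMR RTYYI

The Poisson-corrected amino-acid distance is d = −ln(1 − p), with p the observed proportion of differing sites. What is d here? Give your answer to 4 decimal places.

0.2231

Differing sites — 1:V/E; 7:H/C; 8:F/T; 14:D/W; 18:N/Y.
p = 5/25 = 0.200000.
d = −ln(1 − 0.200000) = −ln(0.800000) = 0.2231.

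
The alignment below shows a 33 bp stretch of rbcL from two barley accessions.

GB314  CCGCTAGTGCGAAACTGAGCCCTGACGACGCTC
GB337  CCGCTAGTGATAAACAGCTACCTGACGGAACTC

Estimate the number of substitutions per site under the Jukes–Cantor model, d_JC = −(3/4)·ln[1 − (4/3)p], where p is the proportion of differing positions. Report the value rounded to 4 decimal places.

Mismatches occur at site 10 (C↔A), site 11 (G↔T), site 16 (T↔A), site 18 (A↔C), site 19 (G↔T), site 20 (C↔A), site 28 (A↔G), site 29 (C↔A), site 30 (G↔A).
p = 9/33 = 0.272727.
d = −0.75 · ln(1 − (4/3)·0.272727) = −0.75 · ln(0.636364) = −0.75 · (-0.451985) = 0.3390.

0.3390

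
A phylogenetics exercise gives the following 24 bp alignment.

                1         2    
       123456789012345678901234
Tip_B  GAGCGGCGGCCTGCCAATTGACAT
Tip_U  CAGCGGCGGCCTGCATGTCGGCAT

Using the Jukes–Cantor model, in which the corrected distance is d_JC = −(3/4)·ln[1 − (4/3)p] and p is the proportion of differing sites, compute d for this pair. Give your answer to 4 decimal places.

Mismatches occur at site 1 (G↔C), site 15 (C↔A), site 16 (A↔T), site 17 (A↔G), site 19 (T↔C), site 21 (A↔G).
p = 6/24 = 0.250000.
d = −0.75 · ln(1 − (4/3)·0.250000) = −0.75 · ln(0.666667) = −0.75 · (-0.405465) = 0.3041.

0.3041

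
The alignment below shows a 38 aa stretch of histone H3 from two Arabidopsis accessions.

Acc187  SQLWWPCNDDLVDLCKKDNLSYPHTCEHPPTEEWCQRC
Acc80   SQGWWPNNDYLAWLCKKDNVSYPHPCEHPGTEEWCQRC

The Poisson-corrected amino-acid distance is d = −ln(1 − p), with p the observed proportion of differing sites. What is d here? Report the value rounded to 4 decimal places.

0.2364

The sequences differ at positions 3 (L/G), 7 (C/N), 10 (D/Y), 12 (V/A), 13 (D/W), 20 (L/V), 25 (T/P), 30 (P/G).
p = 8/38 = 0.210526.
d = −ln(1 − 0.210526) = −ln(0.789474) = 0.2364.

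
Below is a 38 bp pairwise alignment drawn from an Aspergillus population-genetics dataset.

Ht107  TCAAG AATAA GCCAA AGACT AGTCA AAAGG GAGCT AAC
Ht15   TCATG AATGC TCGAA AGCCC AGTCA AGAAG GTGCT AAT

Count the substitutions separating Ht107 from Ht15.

11

Differing sites — 4:A/T; 9:A/G; 10:A/C; 11:G/T; 13:C/G; 18:A/C; 20:T/C; 27:A/G; 29:G/A; 32:A/T; 38:C/T.
That gives 11 mismatches out of 38 aligned sites, so the Hamming distance is 11.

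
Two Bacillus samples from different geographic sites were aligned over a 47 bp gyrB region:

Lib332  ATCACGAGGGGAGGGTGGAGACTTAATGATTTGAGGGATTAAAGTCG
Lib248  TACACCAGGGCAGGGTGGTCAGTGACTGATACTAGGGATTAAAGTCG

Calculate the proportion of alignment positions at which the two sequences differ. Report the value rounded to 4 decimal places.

Differing sites — 1:A/T; 2:T/A; 6:G/C; 11:G/C; 19:A/T; 20:G/C; 22:C/G; 24:T/G; 26:A/C; 31:T/A; 32:T/C; 33:G/T.
There are 12 differences over 47 sites, so p = 12/47 = 0.2553.

0.2553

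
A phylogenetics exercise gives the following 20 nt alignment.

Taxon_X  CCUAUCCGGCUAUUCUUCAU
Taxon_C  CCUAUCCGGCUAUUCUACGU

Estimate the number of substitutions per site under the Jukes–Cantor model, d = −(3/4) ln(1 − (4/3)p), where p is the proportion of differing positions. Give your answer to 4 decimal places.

0.1073

Differing sites — 17:U/A; 19:A/G.
p = 2/20 = 0.100000.
d = −0.75 · ln(1 − (4/3)·0.100000) = −0.75 · ln(0.866667) = −0.75 · (-0.143100) = 0.1073.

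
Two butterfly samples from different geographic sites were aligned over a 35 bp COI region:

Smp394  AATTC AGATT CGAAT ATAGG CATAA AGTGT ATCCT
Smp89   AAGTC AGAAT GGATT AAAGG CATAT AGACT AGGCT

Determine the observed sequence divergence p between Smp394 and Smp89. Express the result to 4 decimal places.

Differing sites — 3:T/G; 9:T/A; 11:C/G; 14:A/T; 17:T/A; 25:A/T; 28:T/A; 29:G/C; 32:T/G; 33:C/G.
There are 10 differences over 35 sites, so p = 10/35 = 0.2857.

0.2857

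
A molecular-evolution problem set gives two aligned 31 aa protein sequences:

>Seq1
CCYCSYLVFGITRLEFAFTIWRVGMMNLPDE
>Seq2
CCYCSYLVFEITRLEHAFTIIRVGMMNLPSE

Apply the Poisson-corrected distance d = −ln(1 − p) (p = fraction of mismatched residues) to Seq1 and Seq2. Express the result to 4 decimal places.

Mismatches occur at site 10 (G/E), site 16 (F/H), site 21 (W/I), site 30 (D/S).
p = 4/31 = 0.129032.
d = −ln(1 − 0.129032) = −ln(0.870968) = 0.1382.

0.1382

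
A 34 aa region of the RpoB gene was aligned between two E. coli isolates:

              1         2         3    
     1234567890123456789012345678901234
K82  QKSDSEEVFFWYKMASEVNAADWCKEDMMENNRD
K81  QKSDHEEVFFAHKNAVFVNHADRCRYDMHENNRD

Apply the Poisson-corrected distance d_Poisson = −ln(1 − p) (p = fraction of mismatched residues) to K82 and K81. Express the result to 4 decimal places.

Mismatches occur at site 5 (S/H), site 11 (W/A), site 12 (Y/H), site 14 (M/N), site 16 (S/V), site 17 (E/F), site 20 (A/H), site 23 (W/R), site 25 (K/R), site 26 (E/Y), site 29 (M/H).
p = 11/34 = 0.323529.
d = −ln(1 − 0.323529) = −ln(0.676471) = 0.3909.

0.3909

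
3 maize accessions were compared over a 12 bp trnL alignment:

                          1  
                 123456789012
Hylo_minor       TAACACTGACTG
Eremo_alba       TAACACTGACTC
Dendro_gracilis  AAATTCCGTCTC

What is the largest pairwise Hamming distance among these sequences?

Pairwise Hamming distances:
  Hylo_minor vs Eremo_alba: 1
  Hylo_minor vs Dendro_gracilis: 6
  Eremo_alba vs Dendro_gracilis: 5
The largest is 6, between Hylo_minor and Dendro_gracilis.

6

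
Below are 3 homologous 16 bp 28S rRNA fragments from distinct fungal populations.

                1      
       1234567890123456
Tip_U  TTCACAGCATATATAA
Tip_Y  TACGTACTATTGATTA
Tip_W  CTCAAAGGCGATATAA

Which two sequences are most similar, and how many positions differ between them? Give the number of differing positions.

5

Pairwise Hamming distances:
  Tip_U vs Tip_Y: 8
  Tip_U vs Tip_W: 5
  Tip_Y vs Tip_W: 11
The smallest is 5, between Tip_U and Tip_W.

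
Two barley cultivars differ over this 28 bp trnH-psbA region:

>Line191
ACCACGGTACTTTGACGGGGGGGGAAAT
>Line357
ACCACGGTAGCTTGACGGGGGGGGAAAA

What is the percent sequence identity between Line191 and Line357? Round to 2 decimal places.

The sequences differ at positions 10 (C/G), 11 (T/C), 28 (T/A).
25 of the 28 sites match, so the percent identity is 25/28 × 100 = 89.29%.

89.29%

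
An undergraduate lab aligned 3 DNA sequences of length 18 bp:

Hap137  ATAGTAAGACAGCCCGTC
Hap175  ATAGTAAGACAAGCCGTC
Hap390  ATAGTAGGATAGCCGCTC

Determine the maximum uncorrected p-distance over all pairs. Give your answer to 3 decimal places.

0.333

Pairwise Hamming distances:
  Hap137 vs Hap175: 2
  Hap137 vs Hap390: 4
  Hap175 vs Hap390: 6
The largest is 6 mismatches, between Hap175 and Hap390; p = 6/18 = 0.333.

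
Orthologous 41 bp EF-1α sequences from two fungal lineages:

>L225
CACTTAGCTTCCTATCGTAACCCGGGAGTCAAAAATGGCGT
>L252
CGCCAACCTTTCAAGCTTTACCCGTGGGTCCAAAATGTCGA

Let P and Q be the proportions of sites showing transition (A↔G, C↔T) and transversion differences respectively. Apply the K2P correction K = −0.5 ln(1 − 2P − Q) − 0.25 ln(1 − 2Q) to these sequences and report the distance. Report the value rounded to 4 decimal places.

0.4563

Differing sites — 2:A/G (Ti); 4:T/C (Ti); 5:T/A (Tv); 7:G/C (Tv); 11:C/T (Ti); 13:T/A (Tv); 15:T/G (Tv); 17:G/T (Tv); 19:A/T (Tv); 25:G/T (Tv); 27:A/G (Ti); 31:A/C (Tv); 38:G/T (Tv); 41:T/A (Tv).
Of the 14 differences, 4 transitions and 10 transversions over 41 sites: P = 4/41 = 0.097561, Q = 10/41 = 0.243902.
d = −0.5·ln(0.560976) − 0.25·ln(0.512196) = −0.5·(-0.578077) − 0.25·(-0.669048) = 0.4563.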